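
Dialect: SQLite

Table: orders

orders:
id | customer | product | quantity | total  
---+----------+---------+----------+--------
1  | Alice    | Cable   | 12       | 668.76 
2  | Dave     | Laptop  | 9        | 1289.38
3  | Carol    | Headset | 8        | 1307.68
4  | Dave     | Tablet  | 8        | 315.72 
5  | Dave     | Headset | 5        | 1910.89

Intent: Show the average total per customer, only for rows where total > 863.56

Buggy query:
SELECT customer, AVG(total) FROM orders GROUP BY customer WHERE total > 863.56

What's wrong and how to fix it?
Bug: Row-level WHERE must come before GROUP BY in the clause order

Fix: Place WHERE between FROM and GROUP BY

Corrected query:
SELECT customer, AVG(total) FROM orders WHERE total > 863.56 GROUP BY customer

Result:
customer | AVG(total)
---------+-----------
Carol    | 1307.68   
Dave     | 1600.135  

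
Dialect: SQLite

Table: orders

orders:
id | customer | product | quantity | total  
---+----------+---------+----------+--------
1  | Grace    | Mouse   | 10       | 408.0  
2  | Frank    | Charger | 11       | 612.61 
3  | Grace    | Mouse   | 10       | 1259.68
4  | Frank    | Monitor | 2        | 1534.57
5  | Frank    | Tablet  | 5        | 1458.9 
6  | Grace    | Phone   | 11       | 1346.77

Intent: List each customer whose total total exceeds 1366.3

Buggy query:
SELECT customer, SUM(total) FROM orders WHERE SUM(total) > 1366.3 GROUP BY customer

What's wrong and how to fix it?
Bug: WHERE runs before GROUP BY, so aggregates aren't available there

Fix: Use HAVING (which filters groups after aggregation) instead of WHERE

Corrected query:
SELECT customer, SUM(total) FROM orders GROUP BY customer HAVING SUM(total) > 1366.3

Result:
customer | SUM(total)
---------+-----------
Frank    | 3606.08   
Grace    | 3014.45   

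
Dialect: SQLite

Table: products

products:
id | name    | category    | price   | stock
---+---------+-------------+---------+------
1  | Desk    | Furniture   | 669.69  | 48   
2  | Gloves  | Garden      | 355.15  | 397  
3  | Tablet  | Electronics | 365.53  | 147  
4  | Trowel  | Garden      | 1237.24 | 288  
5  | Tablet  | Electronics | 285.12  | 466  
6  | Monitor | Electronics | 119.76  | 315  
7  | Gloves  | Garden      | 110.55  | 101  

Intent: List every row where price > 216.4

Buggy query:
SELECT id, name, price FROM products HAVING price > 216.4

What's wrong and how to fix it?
Bug: This is a non-aggregate query (no GROUP BY, no aggregates), so in SQLite the HAVING clause is invalid here; a row-level condition belongs in WHERE

Fix: Replace HAVING with WHERE since the condition applies to individual rows

Corrected query:
SELECT id, name, price FROM products WHERE price > 216.4

Result:
id | name   | price  
---+--------+--------
1  | Desk   | 669.69 
2  | Gloves | 355.15 
3  | Tablet | 365.53 
4  | Trowel | 1237.24
5  | Tablet | 285.12 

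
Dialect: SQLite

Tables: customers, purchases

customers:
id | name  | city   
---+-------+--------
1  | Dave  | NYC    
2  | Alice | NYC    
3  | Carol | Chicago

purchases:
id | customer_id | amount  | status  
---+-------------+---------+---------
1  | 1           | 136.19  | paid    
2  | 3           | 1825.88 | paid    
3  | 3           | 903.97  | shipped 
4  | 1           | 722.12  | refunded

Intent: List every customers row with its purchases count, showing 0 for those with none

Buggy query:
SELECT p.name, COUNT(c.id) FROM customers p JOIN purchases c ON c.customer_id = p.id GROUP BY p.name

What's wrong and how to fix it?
Bug: An inner join excludes parents with zero children

Fix: Switch to LEFT JOIN to retain unmatched parent rows

Corrected query:
SELECT p.name, COUNT(c.id) FROM customers p LEFT JOIN purchases c ON c.customer_id = p.id GROUP BY p.name

Result:
name  | COUNT(c.id)
------+------------
Alice | 0          
Carol | 2          
Dave  | 2          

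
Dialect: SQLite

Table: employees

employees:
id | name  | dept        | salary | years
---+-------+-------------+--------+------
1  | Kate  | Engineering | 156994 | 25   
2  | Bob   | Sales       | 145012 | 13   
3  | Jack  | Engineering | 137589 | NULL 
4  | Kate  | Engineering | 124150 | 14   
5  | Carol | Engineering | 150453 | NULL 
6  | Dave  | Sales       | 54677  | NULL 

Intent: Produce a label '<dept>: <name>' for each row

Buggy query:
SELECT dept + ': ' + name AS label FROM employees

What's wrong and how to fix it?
Bug: '+' is numeric addition; on text columns SQLite converts them to 0 instead of concatenating

Fix: Use the || operator for string concatenation

Corrected query:
SELECT dept || ': ' || name AS label FROM employees

Result:
label             
------------------
Engineering: Kate 
Sales: Bob        
Engineering: Jack 
Engineering: Kate 
Engineering: Carol
Sales: Dave       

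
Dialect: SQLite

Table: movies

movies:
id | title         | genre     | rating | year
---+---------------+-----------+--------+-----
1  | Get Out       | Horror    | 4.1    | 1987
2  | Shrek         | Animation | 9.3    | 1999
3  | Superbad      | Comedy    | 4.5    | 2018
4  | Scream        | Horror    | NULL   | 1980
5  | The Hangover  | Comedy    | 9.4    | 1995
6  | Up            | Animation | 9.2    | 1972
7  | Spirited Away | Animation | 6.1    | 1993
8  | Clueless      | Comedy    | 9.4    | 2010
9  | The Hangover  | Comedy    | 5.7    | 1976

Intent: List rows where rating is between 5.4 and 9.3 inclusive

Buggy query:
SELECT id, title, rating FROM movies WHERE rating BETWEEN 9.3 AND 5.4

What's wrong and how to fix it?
Bug: The bounds are reversed; BETWEEN a AND b requires a <= b to match anything

Fix: Write BETWEEN 5.4 AND 9.3

Corrected query:
SELECT id, title, rating FROM movies WHERE rating BETWEEN 5.4 AND 9.3

Result:
id | title         | rating
---+---------------+-------
2  | Shrek         | 9.3   
6  | Up            | 9.2   
7  | Spirited Away | 6.1   
9  | The Hangover  | 5.7   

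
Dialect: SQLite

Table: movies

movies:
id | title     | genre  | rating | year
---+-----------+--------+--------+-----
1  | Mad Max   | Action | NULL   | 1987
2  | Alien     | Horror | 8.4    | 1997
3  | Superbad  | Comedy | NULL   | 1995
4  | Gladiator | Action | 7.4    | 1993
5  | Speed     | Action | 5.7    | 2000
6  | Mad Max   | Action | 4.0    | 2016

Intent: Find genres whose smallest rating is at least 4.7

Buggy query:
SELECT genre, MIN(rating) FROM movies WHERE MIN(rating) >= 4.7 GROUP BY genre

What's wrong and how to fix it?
Bug: Aggregates like MIN are computed per group after WHERE runs

Fix: Replace WHERE with HAVING after the GROUP BY

Corrected query:
SELECT genre, MIN(rating) FROM movies GROUP BY genre HAVING MIN(rating) >= 4.7

Result:
genre  | MIN(rating)
-------+------------
Horror | 8.4        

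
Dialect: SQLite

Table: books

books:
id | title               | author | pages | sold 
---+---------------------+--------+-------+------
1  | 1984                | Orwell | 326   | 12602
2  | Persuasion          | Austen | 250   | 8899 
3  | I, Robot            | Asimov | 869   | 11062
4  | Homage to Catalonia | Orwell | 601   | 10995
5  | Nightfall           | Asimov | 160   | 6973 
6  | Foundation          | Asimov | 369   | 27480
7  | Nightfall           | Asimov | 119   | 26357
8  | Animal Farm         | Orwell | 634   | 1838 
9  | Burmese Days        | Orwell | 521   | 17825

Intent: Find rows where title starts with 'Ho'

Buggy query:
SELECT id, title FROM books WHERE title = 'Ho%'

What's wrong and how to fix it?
Bug: '=' compares the literal string including the % character; pattern matching needs LIKE

Fix: Use LIKE for wildcard pattern matching

Corrected query:
SELECT id, title FROM books WHERE title LIKE 'Ho%'

Result:
id | title              
---+--------------------
4  | Homage to Catalonia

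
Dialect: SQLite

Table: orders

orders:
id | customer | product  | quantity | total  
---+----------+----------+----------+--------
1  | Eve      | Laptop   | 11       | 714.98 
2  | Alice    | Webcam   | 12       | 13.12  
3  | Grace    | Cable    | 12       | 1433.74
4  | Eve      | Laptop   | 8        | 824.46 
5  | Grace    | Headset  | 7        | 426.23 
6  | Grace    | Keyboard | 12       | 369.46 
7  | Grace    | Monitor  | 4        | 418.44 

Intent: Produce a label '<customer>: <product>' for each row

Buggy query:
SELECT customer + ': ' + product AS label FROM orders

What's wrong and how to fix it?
Bug: '+' is numeric addition; on text columns SQLite converts them to 0 instead of concatenating

Fix: Use the || operator for string concatenation

Corrected query:
SELECT customer || ': ' || product AS label FROM orders

Result:
label          
---------------
Eve: Laptop    
Alice: Webcam  
Grace: Cable   
Eve: Laptop    
Grace: Headset 
Grace: Keyboard
Grace: Monitor 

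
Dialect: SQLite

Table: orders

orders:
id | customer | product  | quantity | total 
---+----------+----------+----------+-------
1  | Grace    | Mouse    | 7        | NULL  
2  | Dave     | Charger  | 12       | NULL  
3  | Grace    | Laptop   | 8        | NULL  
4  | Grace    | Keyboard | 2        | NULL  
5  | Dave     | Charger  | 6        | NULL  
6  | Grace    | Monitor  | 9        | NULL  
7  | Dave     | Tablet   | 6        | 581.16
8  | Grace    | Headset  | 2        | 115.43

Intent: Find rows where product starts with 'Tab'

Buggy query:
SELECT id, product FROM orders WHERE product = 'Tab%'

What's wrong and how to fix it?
Bug: Wildcards only work with LIKE; '=' treats '%' as a literal character

Fix: Replace '=' with LIKE so 'Tab%' is treated as a pattern

Corrected query:
SELECT id, product FROM orders WHERE product LIKE 'Tab%'

Result:
id | product
---+--------
7  | Tablet 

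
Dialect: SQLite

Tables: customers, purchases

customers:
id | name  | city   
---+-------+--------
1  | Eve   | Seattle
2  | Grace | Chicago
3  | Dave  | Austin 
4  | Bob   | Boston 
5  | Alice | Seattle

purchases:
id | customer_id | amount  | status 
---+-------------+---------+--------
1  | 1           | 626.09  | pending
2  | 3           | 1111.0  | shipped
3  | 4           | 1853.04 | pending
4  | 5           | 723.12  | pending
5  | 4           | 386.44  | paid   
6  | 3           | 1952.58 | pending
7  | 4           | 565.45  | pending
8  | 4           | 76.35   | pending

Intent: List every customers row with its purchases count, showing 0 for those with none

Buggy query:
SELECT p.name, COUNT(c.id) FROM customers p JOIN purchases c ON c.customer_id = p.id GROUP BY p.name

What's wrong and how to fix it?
Bug: INNER JOIN drops customers rows that have no matching purchases rows

Fix: Use LEFT JOIN so parents without children still appear (COUNT(c.id) gives 0)

Corrected query:
SELECT p.name, COUNT(c.id) FROM customers p LEFT JOIN purchases c ON c.customer_id = p.id GROUP BY p.name

Result:
name  | COUNT(c.id)
------+------------
Alice | 1          
Bob   | 4          
Dave  | 2          
Eve   | 1          
Grace | 0          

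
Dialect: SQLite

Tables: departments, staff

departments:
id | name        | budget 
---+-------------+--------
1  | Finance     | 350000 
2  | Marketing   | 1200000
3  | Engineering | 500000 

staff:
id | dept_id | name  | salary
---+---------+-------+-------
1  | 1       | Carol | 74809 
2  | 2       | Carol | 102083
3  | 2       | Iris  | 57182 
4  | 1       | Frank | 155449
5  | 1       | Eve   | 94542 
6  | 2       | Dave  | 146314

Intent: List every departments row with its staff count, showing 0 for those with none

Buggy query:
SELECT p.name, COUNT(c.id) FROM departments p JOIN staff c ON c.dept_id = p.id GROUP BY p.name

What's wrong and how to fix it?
Bug: INNER JOIN drops departments rows that have no matching staff rows

Fix: Switch to LEFT JOIN to retain unmatched parent rows

Corrected query:
SELECT p.name, COUNT(c.id) FROM departments p LEFT JOIN staff c ON c.dept_id = p.id GROUP BY p.name

Result:
name        | COUNT(c.id)
------------+------------
Engineering | 0          
Finance     | 3          
Marketing   | 3          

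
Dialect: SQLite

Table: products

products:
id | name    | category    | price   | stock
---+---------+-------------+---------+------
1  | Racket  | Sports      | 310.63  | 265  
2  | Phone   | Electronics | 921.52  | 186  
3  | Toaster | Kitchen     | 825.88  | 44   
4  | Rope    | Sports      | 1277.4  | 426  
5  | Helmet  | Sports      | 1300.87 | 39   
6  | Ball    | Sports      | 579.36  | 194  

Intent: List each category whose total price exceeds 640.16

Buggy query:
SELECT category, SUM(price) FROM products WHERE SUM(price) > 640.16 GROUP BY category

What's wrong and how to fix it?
Bug: WHERE runs before GROUP BY, so aggregates aren't available there

Fix: Move the aggregate condition to a HAVING clause

Corrected query:
SELECT category, SUM(price) FROM products GROUP BY category HAVING SUM(price) > 640.16

Result:
category    | SUM(price)
------------+-----------
Electronics | 921.52    
Kitchen     | 825.88    
Sports      | 3468.26   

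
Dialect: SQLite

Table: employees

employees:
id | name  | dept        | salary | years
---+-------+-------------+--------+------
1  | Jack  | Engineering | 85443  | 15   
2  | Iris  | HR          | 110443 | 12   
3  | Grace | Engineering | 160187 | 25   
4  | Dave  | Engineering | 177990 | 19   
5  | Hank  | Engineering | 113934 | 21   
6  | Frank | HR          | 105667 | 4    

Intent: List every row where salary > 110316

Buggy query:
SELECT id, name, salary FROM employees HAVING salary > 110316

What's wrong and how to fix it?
Bug: HAVING filters the output of aggregation, but this query has no GROUP BY and no aggregate functions, so SQLite rejects it (HAVING clause on a non-aggregate query); the condition here is per row

Fix: Use WHERE for row-level filtering

Corrected query:
SELECT id, name, salary FROM employees WHERE salary > 110316

Result:
id | name  | salary
---+-------+-------
2  | Iris  | 110443
3  | Grace | 160187
4  | Dave  | 177990
5  | Hank  | 113934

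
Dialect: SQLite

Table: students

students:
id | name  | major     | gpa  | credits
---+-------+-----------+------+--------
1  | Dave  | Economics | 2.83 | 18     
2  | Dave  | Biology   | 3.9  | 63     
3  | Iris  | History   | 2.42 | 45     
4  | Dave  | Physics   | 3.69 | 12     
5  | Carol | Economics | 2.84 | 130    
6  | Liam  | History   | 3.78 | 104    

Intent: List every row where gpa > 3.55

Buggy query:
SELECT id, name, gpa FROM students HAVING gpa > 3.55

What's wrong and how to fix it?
Bug: HAVING filters the output of aggregation, but this query has no GROUP BY and no aggregate functions, so SQLite rejects it (HAVING clause on a non-aggregate query); the condition here is per row

Fix: Replace HAVING with WHERE since the condition applies to individual rows

Corrected query:
SELECT id, name, gpa FROM students WHERE gpa > 3.55

Result:
id | name | gpa 
---+------+-----
2  | Dave | 3.9 
4  | Dave | 3.69
6  | Liam | 3.78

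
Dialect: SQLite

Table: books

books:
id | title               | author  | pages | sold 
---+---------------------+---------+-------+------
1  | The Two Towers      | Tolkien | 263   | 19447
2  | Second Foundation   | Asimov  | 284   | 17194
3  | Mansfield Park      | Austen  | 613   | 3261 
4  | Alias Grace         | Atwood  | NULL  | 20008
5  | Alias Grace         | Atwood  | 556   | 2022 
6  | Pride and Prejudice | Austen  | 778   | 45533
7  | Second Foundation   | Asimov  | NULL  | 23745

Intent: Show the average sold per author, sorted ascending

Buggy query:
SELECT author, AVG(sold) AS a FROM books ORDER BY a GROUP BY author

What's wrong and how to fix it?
Bug: GROUP BY must precede ORDER BY

Fix: Move ORDER BY to the end, after GROUP BY

Corrected query:
SELECT author, AVG(sold) AS a FROM books GROUP BY author ORDER BY a

Result:
author  | a      
--------+--------
Atwood  | 11015  
Tolkien | 19447  
Asimov  | 20469.5
Austen  | 24397  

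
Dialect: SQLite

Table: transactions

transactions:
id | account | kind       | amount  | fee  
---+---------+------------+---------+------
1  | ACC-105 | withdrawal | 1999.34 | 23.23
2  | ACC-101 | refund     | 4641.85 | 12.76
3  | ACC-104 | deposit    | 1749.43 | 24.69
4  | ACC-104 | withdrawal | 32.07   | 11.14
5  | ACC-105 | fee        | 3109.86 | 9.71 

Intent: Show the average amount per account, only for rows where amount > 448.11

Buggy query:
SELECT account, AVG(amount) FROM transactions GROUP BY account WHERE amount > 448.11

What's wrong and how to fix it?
Bug: WHERE cannot follow GROUP BY

Fix: Place WHERE between FROM and GROUP BY

Corrected query:
SELECT account, AVG(amount) FROM transactions WHERE amount > 448.11 GROUP BY account

Result:
account | AVG(amount)
--------+------------
ACC-101 | 4641.85    
ACC-104 | 1749.43    
ACC-105 | 2554.6     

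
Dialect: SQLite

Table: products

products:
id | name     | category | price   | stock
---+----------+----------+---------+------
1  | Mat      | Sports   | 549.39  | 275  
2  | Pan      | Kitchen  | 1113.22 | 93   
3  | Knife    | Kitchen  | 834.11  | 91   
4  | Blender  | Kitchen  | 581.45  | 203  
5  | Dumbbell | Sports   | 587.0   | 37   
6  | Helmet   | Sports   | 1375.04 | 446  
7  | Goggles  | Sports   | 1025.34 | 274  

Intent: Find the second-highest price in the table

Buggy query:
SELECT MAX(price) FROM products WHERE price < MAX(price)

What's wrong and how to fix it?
Bug: The inner MAX is an aggregate inside WHERE, which is not allowed

Fix: Put the inner MAX in a scalar subquery

Corrected query:
SELECT MAX(price) FROM products WHERE price < (SELECT MAX(price) FROM products)

Result:
MAX(price)
----------
1113.22   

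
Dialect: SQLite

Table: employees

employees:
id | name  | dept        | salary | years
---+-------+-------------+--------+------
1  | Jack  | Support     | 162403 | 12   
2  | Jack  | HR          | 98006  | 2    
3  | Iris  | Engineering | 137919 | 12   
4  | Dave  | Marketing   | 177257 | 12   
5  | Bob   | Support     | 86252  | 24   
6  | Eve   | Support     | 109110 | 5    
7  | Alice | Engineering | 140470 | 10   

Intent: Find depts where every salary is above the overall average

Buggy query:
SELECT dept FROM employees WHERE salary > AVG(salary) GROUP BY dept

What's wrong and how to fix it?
Bug: AVG() is an aggregate; it can't sit directly in WHERE

Fix: Compute the overall average in a scalar subquery and compare each group's MIN against it in HAVING

Corrected query:
SELECT dept FROM employees GROUP BY dept HAVING MIN(salary) > (SELECT AVG(salary) FROM employees)

Result:
dept       
-----------
Engineering
Marketing  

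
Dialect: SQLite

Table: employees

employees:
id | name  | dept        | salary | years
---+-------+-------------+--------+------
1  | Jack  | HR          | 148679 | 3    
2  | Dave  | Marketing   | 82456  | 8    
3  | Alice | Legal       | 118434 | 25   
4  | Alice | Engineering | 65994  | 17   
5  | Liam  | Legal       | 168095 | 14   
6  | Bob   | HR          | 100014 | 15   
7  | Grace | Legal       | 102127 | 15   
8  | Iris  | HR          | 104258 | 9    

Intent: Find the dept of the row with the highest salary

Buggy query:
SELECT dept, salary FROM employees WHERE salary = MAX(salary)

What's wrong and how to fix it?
Bug: WHERE is evaluated per row; an aggregate over the whole table isn't defined there

Fix: Use a subquery: WHERE salary = (SELECT MAX(salary) FROM employees)

Corrected query:
SELECT dept, salary FROM employees WHERE salary = (SELECT MAX(salary) FROM employees)

Result:
dept  | salary
------+-------
Legal | 168095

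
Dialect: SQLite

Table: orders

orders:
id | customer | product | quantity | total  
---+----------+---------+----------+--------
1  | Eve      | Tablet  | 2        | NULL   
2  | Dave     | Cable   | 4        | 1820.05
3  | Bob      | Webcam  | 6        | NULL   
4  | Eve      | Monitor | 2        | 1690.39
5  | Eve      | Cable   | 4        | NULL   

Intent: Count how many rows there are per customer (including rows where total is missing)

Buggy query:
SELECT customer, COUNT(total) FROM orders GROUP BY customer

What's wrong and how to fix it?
Bug: COUNT(column) counts non-NULL values only; rows with NULL total aren't counted

Fix: Replace COUNT(total) with COUNT(*)

Corrected query:
SELECT customer, COUNT(*) FROM orders GROUP BY customer

Result:
customer | COUNT(*)
---------+---------
Bob      | 1       
Dave     | 1       
Eve      | 3       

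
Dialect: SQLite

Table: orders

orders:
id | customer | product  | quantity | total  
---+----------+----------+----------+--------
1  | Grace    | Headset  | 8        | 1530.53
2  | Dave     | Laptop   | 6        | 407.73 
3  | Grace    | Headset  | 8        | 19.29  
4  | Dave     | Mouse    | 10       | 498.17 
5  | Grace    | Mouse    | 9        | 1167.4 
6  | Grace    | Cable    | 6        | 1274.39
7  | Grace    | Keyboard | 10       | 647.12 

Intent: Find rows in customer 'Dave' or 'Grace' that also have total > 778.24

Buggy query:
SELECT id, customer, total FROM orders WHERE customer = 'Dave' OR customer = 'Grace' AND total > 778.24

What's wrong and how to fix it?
Bug: AND binds tighter than OR, so this parses as customer = 'Dave' OR (customer = 'Grace' AND total > 778.24)

Fix: Group the OR with parentheses (or use IN), then AND the threshold

Corrected query:
SELECT id, customer, total FROM orders WHERE (customer = 'Dave' OR customer = 'Grace') AND total > 778.24

Result:
id | customer | total  
---+----------+--------
1  | Grace    | 1530.53
5  | Grace    | 1167.4 
6  | Grace    | 1274.39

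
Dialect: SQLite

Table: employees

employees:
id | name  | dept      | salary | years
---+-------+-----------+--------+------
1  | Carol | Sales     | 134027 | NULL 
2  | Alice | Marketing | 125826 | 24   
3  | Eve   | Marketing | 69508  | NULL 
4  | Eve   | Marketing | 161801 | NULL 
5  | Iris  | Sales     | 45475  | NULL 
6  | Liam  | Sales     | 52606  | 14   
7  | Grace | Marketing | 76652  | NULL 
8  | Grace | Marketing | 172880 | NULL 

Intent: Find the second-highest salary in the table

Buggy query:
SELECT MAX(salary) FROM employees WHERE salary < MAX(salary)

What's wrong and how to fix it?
Bug: The inner MAX is an aggregate inside WHERE, which is not allowed

Fix: Compute the overall MAX in a subquery, then take MAX of rows below it

Corrected query:
SELECT MAX(salary) FROM employees WHERE salary < (SELECT MAX(salary) FROM employees)

Result:
MAX(salary)
-----------
161801     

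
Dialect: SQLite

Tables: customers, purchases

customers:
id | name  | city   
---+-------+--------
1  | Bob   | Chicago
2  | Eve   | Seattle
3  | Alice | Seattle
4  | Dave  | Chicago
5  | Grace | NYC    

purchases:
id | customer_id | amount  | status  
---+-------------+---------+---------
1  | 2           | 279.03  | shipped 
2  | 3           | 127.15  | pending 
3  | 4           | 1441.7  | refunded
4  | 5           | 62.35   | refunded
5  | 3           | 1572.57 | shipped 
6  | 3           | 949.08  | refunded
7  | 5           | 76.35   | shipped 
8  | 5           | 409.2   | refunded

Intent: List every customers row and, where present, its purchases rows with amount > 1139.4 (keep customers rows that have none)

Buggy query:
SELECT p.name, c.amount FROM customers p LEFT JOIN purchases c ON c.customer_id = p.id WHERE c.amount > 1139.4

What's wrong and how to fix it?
Bug: Filtering c.amount in WHERE discards the NULL rows produced by LEFT JOIN, turning it into an inner join

Fix: Put 'c.amount > 1139.4' in the JOIN's ON clause instead of WHERE

Corrected query:
SELECT p.name, c.amount FROM customers p LEFT JOIN purchases c ON c.customer_id = p.id AND c.amount > 1139.4

Result:
name  | amount 
------+--------
Bob   | NULL   
Eve   | NULL   
Alice | 1572.57
Dave  | 1441.7 
Grace | NULL   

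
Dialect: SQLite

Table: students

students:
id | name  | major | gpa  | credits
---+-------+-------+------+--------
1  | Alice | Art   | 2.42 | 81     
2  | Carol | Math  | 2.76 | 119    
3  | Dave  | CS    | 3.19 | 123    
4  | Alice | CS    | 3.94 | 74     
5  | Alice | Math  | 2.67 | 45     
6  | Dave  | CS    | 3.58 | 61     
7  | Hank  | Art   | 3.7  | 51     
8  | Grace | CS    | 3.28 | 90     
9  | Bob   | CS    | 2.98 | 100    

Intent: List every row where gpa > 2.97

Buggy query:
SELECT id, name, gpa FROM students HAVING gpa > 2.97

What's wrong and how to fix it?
Bug: HAVING filters the output of aggregation, but this query has no GROUP BY and no aggregate functions, so SQLite rejects it (HAVING clause on a non-aggregate query); the condition here is per row

Fix: Use WHERE for row-level filtering

Corrected query:
SELECT id, name, gpa FROM students WHERE gpa > 2.97

Result:
id | name  | gpa 
---+-------+-----
3  | Dave  | 3.19
4  | Alice | 3.94
6  | Dave  | 3.58
7  | Hank  | 3.7 
8  | Grace | 3.28
9  | Bob   | 2.98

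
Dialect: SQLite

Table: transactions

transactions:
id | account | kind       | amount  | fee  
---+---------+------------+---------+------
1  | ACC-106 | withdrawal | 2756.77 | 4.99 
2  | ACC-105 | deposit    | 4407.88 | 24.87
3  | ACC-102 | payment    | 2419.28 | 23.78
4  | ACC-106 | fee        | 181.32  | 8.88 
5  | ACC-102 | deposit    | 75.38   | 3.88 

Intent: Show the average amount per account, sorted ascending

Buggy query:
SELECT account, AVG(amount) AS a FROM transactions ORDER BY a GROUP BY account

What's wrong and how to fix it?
Bug: ORDER BY appears before GROUP BY; SQL clause order requires GROUP BY first

Fix: Reorder: SELECT … FROM … GROUP BY … ORDER BY …

Corrected query:
SELECT account, AVG(amount) AS a FROM transactions GROUP BY account ORDER BY a

Result:
account | a       
--------+---------
ACC-102 | 1247.33 
ACC-106 | 1469.045
ACC-105 | 4407.88 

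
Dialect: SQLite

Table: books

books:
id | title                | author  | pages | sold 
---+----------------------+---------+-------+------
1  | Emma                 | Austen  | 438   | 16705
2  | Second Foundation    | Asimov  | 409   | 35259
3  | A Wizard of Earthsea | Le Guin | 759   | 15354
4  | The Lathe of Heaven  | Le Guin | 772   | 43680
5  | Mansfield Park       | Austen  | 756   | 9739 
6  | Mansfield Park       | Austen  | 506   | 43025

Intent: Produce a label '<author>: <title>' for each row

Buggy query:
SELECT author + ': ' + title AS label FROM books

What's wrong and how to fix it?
Bug: '+' is numeric addition; on text columns SQLite converts them to 0 instead of concatenating

Fix: Replace + with || to concatenate text

Corrected query:
SELECT author || ': ' || title AS label FROM books

Result:
label                        
-----------------------------
Austen: Emma                 
Asimov: Second Foundation    
Le Guin: A Wizard of Earthsea
Le Guin: The Lathe of Heaven 
Austen: Mansfield Park       
Austen: Mansfield Park       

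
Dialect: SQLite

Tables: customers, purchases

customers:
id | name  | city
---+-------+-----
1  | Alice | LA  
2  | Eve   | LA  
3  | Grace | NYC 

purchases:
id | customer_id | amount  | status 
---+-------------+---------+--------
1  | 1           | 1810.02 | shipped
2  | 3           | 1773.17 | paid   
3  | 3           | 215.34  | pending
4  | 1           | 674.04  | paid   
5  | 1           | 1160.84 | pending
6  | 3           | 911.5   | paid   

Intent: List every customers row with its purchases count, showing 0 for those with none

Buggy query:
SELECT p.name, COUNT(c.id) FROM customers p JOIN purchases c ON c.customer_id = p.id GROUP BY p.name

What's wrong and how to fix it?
Bug: An inner join excludes parents with zero children

Fix: Switch to LEFT JOIN to retain unmatched parent rows

Corrected query:
SELECT p.name, COUNT(c.id) FROM customers p LEFT JOIN purchases c ON c.customer_id = p.id GROUP BY p.name

Result:
name  | COUNT(c.id)
------+------------
Alice | 3          
Eve   | 0          
Grace | 3          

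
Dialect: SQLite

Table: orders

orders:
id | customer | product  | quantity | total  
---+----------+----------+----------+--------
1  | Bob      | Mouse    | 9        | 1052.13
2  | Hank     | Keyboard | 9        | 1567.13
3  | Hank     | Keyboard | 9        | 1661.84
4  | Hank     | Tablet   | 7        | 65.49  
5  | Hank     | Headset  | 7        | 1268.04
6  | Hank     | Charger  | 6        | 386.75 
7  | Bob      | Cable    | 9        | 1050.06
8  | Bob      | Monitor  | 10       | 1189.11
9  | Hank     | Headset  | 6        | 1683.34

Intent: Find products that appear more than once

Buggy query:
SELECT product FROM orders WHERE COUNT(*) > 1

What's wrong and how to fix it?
Bug: COUNT(*) is an aggregate and cannot be used in WHERE

Fix: Group first, then use HAVING for the count condition

Corrected query:
SELECT product FROM orders GROUP BY product HAVING COUNT(*) > 1

Result:
product 
--------
Headset 
Keyboard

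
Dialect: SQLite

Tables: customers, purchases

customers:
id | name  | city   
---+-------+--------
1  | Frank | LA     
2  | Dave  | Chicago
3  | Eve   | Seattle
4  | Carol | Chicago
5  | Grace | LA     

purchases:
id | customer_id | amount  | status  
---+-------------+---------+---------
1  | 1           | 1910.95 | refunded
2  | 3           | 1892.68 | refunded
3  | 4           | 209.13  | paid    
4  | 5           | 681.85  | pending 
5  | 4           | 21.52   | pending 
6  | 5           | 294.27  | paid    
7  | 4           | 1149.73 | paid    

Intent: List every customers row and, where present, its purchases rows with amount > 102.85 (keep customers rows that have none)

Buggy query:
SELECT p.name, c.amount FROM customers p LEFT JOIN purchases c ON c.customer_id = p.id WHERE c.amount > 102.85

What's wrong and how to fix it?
Bug: Filtering c.amount in WHERE discards the NULL rows produced by LEFT JOIN, turning it into an inner join

Fix: Move the right-table condition into the ON clause so unmatched parents are kept

Corrected query:
SELECT p.name, c.amount FROM customers p LEFT JOIN purchases c ON c.customer_id = p.id AND c.amount > 102.85

Result:
name  | amount 
------+--------
Frank | 1910.95
Dave  | NULL   
Eve   | 1892.68
Carol | 209.13 
Carol | 1149.73
Grace | 294.27 
Grace | 681.85 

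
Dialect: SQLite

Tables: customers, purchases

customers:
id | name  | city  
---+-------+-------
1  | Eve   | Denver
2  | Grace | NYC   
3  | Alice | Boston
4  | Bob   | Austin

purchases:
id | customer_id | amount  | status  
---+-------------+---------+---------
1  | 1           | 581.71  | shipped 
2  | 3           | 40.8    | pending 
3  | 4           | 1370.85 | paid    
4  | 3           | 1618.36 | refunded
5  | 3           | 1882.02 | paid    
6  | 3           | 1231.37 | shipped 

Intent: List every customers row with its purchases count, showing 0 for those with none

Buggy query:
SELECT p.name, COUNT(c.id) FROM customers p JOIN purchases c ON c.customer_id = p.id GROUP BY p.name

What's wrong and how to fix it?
Bug: INNER JOIN drops customers rows that have no matching purchases rows

Fix: Switch to LEFT JOIN to retain unmatched parent rows

Corrected query:
SELECT p.name, COUNT(c.id) FROM customers p LEFT JOIN purchases c ON c.customer_id = p.id GROUP BY p.name

Result:
name  | COUNT(c.id)
------+------------
Alice | 4          
Bob   | 1          
Eve   | 1          
Grace | 0          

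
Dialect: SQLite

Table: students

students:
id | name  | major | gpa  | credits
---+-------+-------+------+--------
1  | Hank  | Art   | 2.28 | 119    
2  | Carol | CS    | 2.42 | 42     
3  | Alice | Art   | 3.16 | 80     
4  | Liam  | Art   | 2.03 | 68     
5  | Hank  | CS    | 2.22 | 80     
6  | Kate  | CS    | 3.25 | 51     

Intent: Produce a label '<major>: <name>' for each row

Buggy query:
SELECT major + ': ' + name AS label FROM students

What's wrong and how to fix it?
Bug: '+' is numeric addition; on text columns SQLite converts them to 0 instead of concatenating

Fix: Use the || operator for string concatenation

Corrected query:
SELECT major || ': ' || name AS label FROM students

Result:
label     
----------
Art: Hank 
CS: Carol 
Art: Alice
Art: Liam 
CS: Hank  
CS: Kate  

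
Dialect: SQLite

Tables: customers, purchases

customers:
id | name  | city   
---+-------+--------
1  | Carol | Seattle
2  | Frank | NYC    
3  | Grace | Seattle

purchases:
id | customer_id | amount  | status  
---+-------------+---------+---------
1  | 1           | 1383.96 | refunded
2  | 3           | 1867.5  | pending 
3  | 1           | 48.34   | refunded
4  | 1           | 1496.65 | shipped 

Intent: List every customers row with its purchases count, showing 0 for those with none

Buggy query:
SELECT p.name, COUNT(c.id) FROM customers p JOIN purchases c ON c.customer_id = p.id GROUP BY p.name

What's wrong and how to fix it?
Bug: INNER JOIN drops customers rows that have no matching purchases rows

Fix: Switch to LEFT JOIN to retain unmatched parent rows

Corrected query:
SELECT p.name, COUNT(c.id) FROM customers p LEFT JOIN purchases c ON c.customer_id = p.id GROUP BY p.name

Result:
name  | COUNT(c.id)
------+------------
Carol | 3          
Frank | 0          
Grace | 1          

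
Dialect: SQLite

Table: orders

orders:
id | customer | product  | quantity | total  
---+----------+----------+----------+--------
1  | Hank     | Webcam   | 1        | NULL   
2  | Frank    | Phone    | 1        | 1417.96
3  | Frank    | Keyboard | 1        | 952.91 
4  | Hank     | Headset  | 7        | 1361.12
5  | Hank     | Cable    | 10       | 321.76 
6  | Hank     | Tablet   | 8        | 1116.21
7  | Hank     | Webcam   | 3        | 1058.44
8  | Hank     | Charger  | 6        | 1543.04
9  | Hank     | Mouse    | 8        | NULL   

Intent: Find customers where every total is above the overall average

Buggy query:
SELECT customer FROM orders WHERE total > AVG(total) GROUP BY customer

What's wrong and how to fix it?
Bug: AVG() is an aggregate; it can't sit directly in WHERE

Fix: Use a subquery for AVG and a HAVING MIN(...) filter so the condition holds for every row in the group

Corrected query:
SELECT customer FROM orders GROUP BY customer HAVING MIN(total) > (SELECT AVG(total) FROM orders)

Result:
(no rows)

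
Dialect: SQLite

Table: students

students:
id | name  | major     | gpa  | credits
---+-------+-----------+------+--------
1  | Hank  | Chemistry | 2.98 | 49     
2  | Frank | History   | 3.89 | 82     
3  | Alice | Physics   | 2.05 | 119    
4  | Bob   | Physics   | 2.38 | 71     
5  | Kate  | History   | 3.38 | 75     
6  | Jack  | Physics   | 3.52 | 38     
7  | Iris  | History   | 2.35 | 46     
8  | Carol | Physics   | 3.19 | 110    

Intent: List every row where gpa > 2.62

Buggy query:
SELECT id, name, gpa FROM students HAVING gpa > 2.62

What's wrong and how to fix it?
Bug: This is a non-aggregate query (no GROUP BY, no aggregates), so in SQLite the HAVING clause is invalid here; a row-level condition belongs in WHERE

Fix: Use WHERE for row-level filtering

Corrected query:
SELECT id, name, gpa FROM students WHERE gpa > 2.62

Result:
id | name  | gpa 
---+-------+-----
1  | Hank  | 2.98
2  | Frank | 3.89
5  | Kate  | 3.38
6  | Jack  | 3.52
8  | Carol | 3.19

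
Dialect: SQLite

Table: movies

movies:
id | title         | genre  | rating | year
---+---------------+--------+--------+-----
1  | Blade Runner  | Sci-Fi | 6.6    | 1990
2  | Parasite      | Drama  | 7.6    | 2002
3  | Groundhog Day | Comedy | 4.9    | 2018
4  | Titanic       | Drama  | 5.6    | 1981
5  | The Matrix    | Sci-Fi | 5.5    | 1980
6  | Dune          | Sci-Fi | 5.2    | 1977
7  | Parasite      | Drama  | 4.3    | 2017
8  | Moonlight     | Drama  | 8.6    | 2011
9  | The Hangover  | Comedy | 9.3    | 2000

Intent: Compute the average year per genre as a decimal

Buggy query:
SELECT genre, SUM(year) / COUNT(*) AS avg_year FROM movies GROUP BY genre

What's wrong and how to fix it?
Bug: SUM(year) and COUNT(*) are both integers; the division truncates the fractional part

Fix: Cast one side to REAL so the division keeps the fractional part

Corrected query:
SELECT genre, SUM(year) * 1.0 / COUNT(*) AS avg_year FROM movies GROUP BY genre

Result:
genre  | avg_year   
-------+------------
Comedy | 2009       
Drama  | 2002.75    
Sci-Fi | 1982.333333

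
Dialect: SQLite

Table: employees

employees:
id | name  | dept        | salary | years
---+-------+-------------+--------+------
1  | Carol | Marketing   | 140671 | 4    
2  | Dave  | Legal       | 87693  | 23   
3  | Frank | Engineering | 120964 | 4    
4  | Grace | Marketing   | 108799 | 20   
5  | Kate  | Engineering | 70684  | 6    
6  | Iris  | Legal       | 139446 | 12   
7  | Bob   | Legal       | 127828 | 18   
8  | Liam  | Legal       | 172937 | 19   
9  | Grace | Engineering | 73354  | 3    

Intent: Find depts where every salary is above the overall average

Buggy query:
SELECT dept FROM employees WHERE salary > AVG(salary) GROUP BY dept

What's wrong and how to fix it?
Bug: WHERE evaluates per row before aggregation, so AVG() is unavailable

Fix: Compute the overall average in a scalar subquery and compare each group's MIN against it in HAVING

Corrected query:
SELECT dept FROM employees GROUP BY dept HAVING MIN(salary) > (SELECT AVG(salary) FROM employees)

Result:
(no rows)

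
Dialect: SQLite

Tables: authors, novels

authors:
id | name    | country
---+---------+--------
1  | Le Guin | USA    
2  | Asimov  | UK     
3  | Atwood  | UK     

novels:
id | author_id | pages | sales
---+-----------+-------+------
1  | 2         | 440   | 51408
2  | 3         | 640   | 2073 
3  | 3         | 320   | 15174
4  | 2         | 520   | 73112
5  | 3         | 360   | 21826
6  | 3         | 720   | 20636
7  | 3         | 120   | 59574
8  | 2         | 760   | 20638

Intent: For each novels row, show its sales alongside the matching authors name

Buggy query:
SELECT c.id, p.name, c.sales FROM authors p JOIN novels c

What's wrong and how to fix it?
Bug: Missing join condition: each novels row is matched to all authors rows instead of just its own

Fix: Add ON c.author_id = p.id to the JOIN

Corrected query:
SELECT c.id, p.name, c.sales FROM authors p JOIN novels c ON c.author_id = p.id

Result:
id | name   | sales
---+--------+------
1  | Asimov | 51408
2  | Atwood | 2073 
3  | Atwood | 15174
4  | Asimov | 73112
5  | Atwood | 21826
6  | Atwood | 20636
7  | Atwood | 59574
8  | Asimov | 20638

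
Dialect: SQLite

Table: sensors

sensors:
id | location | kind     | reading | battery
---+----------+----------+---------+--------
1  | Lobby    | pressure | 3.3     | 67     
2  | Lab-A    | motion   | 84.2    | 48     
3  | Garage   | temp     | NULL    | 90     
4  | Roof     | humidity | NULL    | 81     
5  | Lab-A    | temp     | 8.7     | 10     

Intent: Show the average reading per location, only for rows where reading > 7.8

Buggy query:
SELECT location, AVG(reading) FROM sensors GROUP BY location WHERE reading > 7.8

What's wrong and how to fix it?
Bug: Row-level WHERE must come before GROUP BY in the clause order

Fix: Move the WHERE clause before GROUP BY

Corrected query:
SELECT location, AVG(reading) FROM sensors WHERE reading > 7.8 GROUP BY location

Result:
location | AVG(reading)
---------+-------------
Lab-A    | 46.45       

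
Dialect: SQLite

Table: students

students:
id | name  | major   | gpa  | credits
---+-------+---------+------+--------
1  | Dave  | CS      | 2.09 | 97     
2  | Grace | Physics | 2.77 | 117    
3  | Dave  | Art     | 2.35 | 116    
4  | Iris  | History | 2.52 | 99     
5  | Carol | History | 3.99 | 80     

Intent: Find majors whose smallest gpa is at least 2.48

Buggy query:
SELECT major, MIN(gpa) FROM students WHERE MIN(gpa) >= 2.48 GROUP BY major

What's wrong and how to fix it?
Bug: Aggregates like MIN are computed per group after WHERE runs

Fix: Use HAVING for the per-group MIN condition

Corrected query:
SELECT major, MIN(gpa) FROM students GROUP BY major HAVING MIN(gpa) >= 2.48

Result:
major   | MIN(gpa)
--------+---------
History | 2.52    
Physics | 2.77    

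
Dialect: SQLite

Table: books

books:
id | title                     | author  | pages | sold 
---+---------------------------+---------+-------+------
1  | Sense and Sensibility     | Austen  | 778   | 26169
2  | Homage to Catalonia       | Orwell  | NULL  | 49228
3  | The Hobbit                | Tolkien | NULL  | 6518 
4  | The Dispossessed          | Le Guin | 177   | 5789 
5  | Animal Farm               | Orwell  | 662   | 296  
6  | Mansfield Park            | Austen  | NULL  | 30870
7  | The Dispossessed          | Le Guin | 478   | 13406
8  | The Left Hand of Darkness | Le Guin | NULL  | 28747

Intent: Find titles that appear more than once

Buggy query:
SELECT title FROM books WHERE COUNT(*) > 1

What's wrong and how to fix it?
Bug: WHERE can't reference COUNT(*); aggregates are computed after WHERE

Fix: Group first, then use HAVING for the count condition

Corrected query:
SELECT title FROM books GROUP BY title HAVING COUNT(*) > 1

Result:
title           
----------------
The Dispossessed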